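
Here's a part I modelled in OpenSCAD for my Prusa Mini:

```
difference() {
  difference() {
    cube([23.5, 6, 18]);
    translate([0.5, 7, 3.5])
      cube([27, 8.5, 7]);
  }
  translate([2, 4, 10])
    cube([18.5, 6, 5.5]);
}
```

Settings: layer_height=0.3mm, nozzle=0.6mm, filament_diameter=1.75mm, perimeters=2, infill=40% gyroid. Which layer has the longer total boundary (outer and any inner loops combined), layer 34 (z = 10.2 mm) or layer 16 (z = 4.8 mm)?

layer 34 (z = 10.2 mm)

Layer 34 (z = 10.2): the cube (footprint 23.5×6) is included at this height (perimeter 59.00 mm); the 27×8.5 cube at (0.5, 7) contributes its full rectangle (perimeter 71.00 mm); Subtracting the remaining from the first: starting from the 23.5×6 cube, the 27×8.5 cube at (0.5, 7) misses the remaining region (no effect) — boundary = 59.00 mm; the 18.5×6 cube at (2, 4) contributes its full rectangle (perimeter 49.00 mm); Taking the first minus the rest: starting from that combined region, the 18.5×6 cube at (2, 4) partially overlaps it — only the 37.00 mm² overlap (of its 111.00 mm²) is removed, clipping the outline — boundary = 63.00 mm. So its perimeter = 63.00 mm. Layer 16 (z = 4.8): the 23.5×6 cube contributes its full rectangle (perimeter 59.00 mm); the 27×8.5 cube at (0.5, 7) contributes its full rectangle (perimeter 71.00 mm); Taking the first minus the rest: starting from the 23.5×6 cube, the 27×8.5 cube at (0.5, 7) misses the remaining region (no effect) — boundary = 59.00 mm; the cube at (2, 4) does not reach this height (z outside [10, 15.5]); Taking the first minus the rest: none of the subtracted shapes is present at this height, so that combined region is unchanged — boundary = 59.00 mm. So its perimeter = 59.00 mm. Layer 34 is larger (63.00 vs 59.00 mm).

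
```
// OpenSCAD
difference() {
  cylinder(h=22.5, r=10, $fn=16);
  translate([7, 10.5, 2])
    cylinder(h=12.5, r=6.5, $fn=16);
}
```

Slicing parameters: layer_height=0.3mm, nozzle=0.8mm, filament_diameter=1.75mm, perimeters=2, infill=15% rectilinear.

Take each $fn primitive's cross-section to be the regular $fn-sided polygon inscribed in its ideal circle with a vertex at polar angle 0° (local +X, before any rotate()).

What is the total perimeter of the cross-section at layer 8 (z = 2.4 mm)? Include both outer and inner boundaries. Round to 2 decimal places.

63.44 mm

At z = 2.4 mm: the cylinder: section is a regular 16-gon, circumradius r=10 (perimeter = 2·16·10.000·sin(180°/16) = 62.43 mm); the r=6.5 cylinder at (7, 10.5) gives a regular 16-gon of circumradius 6.5 (constant along its height) (perimeter = 2·16·6.500·sin(180°/16) = 40.58 mm); Taking the first minus the rest: starting from the r=10 cylinder, the r=6.5 cylinder at (7, 10.5) partially overlaps it — only the 24.89 mm² overlap (of its 129.35 mm²) is removed, clipping the outline — boundary = 63.44 mm. Overall, the cross-section is a single solid region. Total boundary length (outer) = 63.44 mm.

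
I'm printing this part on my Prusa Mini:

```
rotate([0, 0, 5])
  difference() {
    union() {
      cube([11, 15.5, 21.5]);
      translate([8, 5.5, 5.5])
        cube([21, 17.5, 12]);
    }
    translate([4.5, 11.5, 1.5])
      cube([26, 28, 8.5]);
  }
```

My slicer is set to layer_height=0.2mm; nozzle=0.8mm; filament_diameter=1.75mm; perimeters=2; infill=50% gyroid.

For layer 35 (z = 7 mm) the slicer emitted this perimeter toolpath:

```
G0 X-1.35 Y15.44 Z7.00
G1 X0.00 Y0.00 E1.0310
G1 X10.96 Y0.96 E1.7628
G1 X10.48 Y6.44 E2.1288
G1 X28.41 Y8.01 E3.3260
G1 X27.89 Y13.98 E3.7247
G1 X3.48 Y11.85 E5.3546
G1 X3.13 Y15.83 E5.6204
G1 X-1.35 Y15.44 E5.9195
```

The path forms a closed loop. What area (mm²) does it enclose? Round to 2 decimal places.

Apply the shoelace formula to the sequence of (X, Y) vertices; enclosed area = 252.41 mm².

252.41 mm²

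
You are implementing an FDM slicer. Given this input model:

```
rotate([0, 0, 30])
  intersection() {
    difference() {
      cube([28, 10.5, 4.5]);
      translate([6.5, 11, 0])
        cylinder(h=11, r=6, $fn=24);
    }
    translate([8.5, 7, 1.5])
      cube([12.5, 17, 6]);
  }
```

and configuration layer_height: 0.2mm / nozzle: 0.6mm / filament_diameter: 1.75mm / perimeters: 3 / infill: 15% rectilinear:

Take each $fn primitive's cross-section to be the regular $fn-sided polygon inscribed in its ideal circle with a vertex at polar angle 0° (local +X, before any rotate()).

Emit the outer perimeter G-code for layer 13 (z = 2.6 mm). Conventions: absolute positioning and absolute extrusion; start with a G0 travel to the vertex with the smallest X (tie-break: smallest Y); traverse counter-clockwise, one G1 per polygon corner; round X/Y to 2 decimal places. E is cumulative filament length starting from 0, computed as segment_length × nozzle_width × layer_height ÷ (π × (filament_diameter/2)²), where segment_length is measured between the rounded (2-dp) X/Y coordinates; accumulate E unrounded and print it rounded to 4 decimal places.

At z = 2.6 mm: the 28×10.5 cube contributes its full rectangle; the r=6 cylinder at (6.5, 11) gives a regular 24-gon of circumradius 6 (constant along its height); After the difference (first − rest): starting from the 28×10.5 cube, the r=6 cylinder at (6.5, 11) partially overlaps it — only the 49.94 mm² overlap (of its 111.81 mm²) is removed, clipping the outline — 1 connected region; the cube at (8.5, 7) is present — its section is the full 12.5×17 rectangle; After intersecting: the 12.5×17 cube at (8.5, 7) partially overlaps that combined region; clipping to the common part keeps 31.81 mm² — 1 connected region; (rotated 30° about Z; rotation is an isometry so areas/perimeters/island counts are preserved). The outline is a single polygon with 6 vertices. Extrusion per mm of travel: 0.6 × 0.2 / (π × 0.875²) = 0.049890. Accumulating E over each segment gives final E = 1.2984.

G0 X5.52 Y15.31 Z2.60
G1 X5.92 Y14.33 E0.0528
G1 X6.13 Y12.78 E0.1308
G1 X5.96 Y11.53 E0.1938
G1 X14.69 Y16.56 E0.6964
G1 X12.94 Y19.59 E0.8710
G1 X5.52 Y15.31 E1.2984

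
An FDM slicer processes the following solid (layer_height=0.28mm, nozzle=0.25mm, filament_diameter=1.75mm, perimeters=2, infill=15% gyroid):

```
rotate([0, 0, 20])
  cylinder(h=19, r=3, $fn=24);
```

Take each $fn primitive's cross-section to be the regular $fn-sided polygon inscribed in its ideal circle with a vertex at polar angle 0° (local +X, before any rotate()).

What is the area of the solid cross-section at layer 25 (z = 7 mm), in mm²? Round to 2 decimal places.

At z = 7 mm: the r=3 cylinder contributes a regular 24-gon of circumradius 3 (area = (24/2)·3.000²·sin(360°/24) = 27.95 mm²); (whole slice rotated 20° about Z — lengths, areas and connectivity unchanged). Overall, the cross-section is a single solid region. Net area = 27.95 mm².

27.95 mm²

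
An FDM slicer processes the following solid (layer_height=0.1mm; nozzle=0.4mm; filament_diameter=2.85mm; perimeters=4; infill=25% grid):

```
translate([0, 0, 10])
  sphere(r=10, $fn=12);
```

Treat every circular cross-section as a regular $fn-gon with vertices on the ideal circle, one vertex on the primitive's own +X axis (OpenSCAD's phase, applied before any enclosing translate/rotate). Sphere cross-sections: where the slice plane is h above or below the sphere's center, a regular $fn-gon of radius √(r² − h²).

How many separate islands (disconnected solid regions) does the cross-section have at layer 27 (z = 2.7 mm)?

1

At z = 2.7 mm: the r=10 sphere contributes a regular 12-gon of circumradius √(10²−7.3²) = 6.834. Overall, the cross-section is a single solid region. Island count = 1.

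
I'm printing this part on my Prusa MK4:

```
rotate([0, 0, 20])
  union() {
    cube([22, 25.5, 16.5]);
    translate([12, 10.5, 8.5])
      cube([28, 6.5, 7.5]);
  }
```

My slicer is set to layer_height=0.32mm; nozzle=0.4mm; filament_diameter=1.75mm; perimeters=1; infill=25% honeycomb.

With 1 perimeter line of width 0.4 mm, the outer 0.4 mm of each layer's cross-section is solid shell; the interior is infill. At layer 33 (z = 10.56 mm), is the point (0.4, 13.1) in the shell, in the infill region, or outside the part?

At z = 10.56 mm: the cube is present — its section is the full 22×25.5 rectangle; the cube at (12, 10.5) (footprint 28×6.5) is included at this height; Merging all regions: the regions partially overlap (shared area 65.00 mm²), so overlapping operands fuse into one piece — 1 connected region; (rotated 20° about Z; rotation is an isometry so areas/perimeters/island counts are preserved). Overall, the cross-section is a single solid region. Undo the 20° rotation: the query point maps to (4.856, 12.173) in the un-rotated model frame. The nearest boundary edge runs (0.00, 0.00)→(0.00, 25.50); distance from the point to it = 4.86 mm. The point is inside the cross-section and 4.86 mm from the nearest boundary — more than the 0.4 mm shell width (1 × 0.4), so it's in the infill interior.

infill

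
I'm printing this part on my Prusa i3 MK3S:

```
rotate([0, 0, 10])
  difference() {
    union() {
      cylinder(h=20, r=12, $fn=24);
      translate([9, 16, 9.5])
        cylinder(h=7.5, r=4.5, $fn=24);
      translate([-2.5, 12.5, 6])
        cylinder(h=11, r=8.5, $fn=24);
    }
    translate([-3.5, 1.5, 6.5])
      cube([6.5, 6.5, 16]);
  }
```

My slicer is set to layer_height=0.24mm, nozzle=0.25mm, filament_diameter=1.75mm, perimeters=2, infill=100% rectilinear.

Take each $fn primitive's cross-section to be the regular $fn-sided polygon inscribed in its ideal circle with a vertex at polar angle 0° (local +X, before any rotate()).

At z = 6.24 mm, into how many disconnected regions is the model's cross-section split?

1

At z = 6.24 mm: the cylinder: section is a regular 24-gon, circumradius r=12; the cylinder at (9, 16) does not reach this height (z outside [9.5, 17]); the r=8.5 cylinder at (-2.5, 12.5) gives a regular 24-gon of circumradius 8.5 (constant along its height); Combining (union): the regions partially overlap (shared area 82.41 mm²), so overlapping operands fuse into one piece — 1 connected region; the cube at (-3.5, 1.5) is absent (z outside [6.5, 22.5]); Taking the first minus the rest: none of the subtracted shapes is present at this height, so the result so far is unchanged — 1 connected region; (rotated 10° about Z; rotation is an isometry so areas/perimeters/island counts are preserved). The result has 1 disconnected region.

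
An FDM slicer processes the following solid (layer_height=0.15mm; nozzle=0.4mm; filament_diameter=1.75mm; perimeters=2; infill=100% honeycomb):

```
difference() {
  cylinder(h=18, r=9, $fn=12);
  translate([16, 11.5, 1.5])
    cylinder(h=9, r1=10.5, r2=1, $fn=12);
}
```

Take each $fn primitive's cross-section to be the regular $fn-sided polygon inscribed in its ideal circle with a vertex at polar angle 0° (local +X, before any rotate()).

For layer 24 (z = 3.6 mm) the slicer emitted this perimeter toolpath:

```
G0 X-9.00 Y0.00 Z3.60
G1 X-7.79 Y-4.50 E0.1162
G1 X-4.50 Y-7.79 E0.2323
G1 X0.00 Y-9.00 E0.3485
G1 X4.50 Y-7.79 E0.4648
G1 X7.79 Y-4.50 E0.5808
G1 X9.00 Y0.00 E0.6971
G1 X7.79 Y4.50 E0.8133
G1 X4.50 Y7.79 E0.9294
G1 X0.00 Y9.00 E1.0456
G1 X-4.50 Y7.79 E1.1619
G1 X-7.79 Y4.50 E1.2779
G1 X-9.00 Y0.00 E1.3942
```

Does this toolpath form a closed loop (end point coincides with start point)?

yes

Start point (G0): (-9.00, 0.00). End point (last G1): the path returns to the start — closed.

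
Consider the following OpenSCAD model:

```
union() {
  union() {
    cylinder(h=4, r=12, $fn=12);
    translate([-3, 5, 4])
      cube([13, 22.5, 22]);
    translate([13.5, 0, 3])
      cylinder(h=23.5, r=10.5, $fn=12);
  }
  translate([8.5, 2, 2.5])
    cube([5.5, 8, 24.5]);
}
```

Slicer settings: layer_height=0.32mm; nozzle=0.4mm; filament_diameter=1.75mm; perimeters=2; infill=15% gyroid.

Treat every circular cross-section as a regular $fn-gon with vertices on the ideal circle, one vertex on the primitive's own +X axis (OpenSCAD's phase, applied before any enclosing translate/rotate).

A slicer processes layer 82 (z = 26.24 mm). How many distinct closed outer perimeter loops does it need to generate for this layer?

At z = 26.24 mm: the cylinder does not reach this height (z outside [0, 4]); the cube at (-3, 5) is absent (z outside [4, 26]); the r=10.5 cylinder at (13.5, 0) contributes a regular 12-gon of circumradius 10.5; Taking the union: only the r=10.5 cylinder at (13.5, 0) is present, so the union is just that shape — 1 connected region; the cube at (8.5, 2) is present — its section is the full 5.5×8 rectangle; Merging all regions: the regions partially overlap (shared area 42.68 mm²), so overlapping operands fuse into one piece — 1 connected region. The result has 1 disconnected region.

1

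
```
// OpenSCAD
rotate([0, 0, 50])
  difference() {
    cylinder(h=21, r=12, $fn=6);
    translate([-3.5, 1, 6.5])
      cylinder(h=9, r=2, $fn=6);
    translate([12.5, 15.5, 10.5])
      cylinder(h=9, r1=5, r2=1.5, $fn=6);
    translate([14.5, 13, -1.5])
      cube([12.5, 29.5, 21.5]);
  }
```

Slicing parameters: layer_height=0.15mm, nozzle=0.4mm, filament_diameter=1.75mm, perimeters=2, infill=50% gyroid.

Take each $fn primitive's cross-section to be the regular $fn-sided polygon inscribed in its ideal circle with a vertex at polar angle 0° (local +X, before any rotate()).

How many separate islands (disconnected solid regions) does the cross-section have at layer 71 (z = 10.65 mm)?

1

At z = 10.65 mm: the r=12 cylinder gives a regular 6-gon of circumradius 12 (constant along its height); the r=2 cylinder at (-3.5, 1) gives a regular 6-gon of circumradius 2 (constant along its height); the cone at (12.5, 15.5): at t=0.017 of its height the radius interpolates to r₁+(r₂−r₁)t = 4.942, giving a regular 6-gon of that circumradius; the cube at (14.5, 13) is present — its section is the full 12.5×29.5 rectangle; Subtracting the remaining from the first: starting from the r=12 cylinder, the r=2 cylinder at (-3.5, 1) lies wholly inside it (removes its full 10.39 mm² and its 12.00 mm outline becomes a hole wall); the cone at (12.5, 15.5) misses the remaining region (no effect); the 12.5×29.5 cube at (14.5, 13) misses the remaining region (no effect) — 1 connected region with 1 hole; (whole slice rotated 50° about Z — lengths, areas and connectivity unchanged). Overall, the cross-section is one region with 1 hole. Island count = 1.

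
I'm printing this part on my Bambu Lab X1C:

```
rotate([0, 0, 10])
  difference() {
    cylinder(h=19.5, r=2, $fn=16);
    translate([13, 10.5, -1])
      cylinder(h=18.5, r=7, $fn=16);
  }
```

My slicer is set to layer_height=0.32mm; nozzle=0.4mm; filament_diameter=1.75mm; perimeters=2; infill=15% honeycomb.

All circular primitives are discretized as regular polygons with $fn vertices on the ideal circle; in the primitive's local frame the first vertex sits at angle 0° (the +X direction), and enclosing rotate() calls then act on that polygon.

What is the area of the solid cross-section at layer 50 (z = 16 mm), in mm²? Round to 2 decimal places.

12.25 mm²

At z = 16 mm: the r=2 cylinder contributes a regular 16-gon of circumradius 2 (area = (16/2)·2.000²·sin(360°/16) = 12.25 mm²); the cylinder at (13, 10.5): section is a regular 16-gon, circumradius r=7 (area = (16/2)·7.000²·sin(360°/16) = 150.01 mm²); Taking the first minus the rest: starting from the r=2 cylinder (12.25 mm²), the r=7 cylinder at (13, 10.5) misses the remaining region (no effect) — area = 12.25 mm²; (whole slice rotated 10° about Z — lengths, areas and connectivity unchanged). Overall, the cross-section is a single solid region. Net area = 12.25 mm².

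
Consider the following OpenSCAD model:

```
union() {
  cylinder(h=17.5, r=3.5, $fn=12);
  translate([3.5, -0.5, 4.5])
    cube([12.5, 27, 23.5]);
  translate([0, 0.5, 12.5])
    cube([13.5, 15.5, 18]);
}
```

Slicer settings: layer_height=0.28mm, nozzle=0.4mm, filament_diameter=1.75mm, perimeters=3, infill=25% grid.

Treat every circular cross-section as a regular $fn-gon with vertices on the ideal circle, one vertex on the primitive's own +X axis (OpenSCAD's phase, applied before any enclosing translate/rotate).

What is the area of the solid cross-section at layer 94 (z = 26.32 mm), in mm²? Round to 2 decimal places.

391.75 mm²

At z = 26.32 mm: the cylinder is absent (z outside [0, 17.5]); the cube at (3.5, -0.5) is present — its section is the full 12.5×27 rectangle (area 337.50 mm²); the cube at (0, 0.5) is present — its section is the full 13.5×15.5 rectangle (area 209.25 mm²); Combining (union): the regions partially overlap — summed areas 546.75 mm² minus the doubly-counted overlap 155.00 mm² gives 391.75 mm² — area = 391.75 mm². Overall, the cross-section is a single solid region. Net area = 391.75 mm².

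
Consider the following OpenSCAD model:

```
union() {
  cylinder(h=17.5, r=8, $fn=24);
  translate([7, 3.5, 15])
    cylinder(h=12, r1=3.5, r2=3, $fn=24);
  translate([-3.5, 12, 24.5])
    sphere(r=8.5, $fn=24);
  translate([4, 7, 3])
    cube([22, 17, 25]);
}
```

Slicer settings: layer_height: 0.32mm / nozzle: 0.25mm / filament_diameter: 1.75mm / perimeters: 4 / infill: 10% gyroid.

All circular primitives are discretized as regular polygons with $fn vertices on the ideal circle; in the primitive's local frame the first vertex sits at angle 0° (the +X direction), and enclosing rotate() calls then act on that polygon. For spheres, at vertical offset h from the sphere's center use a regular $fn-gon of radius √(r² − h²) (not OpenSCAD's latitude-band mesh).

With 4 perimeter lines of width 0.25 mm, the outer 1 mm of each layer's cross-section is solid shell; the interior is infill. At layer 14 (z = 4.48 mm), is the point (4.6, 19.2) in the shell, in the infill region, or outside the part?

At z = 4.48 mm: the r=8 cylinder contributes a regular 24-gon of circumradius 8; the cone at (7, 3.5) is not intersected at this z (z outside [15, 27]); the sphere at (-3.5, 12) is not intersected at this z (|z−center|=20.020 > r=8.5); the cube at (4, 7) is present — its section is the full 22×17 rectangle; Merging all regions: the 2 present regions are separate (no shared area or edge), so areas and boundary lengths simply add and each stays a separate island — 2 connected regions. Overall, the cross-section has 2 separate islands. The nearest boundary edge runs (4.00, 7.00)→(4.00, 24.00); distance from the point to it = 0.60 mm. (Shell/infill is judged within the island containing the point — the largest one.) The point is inside the cross-section, 0.60 mm from the nearest boundary — within the 1 mm shell band (4 × 0.25).

shell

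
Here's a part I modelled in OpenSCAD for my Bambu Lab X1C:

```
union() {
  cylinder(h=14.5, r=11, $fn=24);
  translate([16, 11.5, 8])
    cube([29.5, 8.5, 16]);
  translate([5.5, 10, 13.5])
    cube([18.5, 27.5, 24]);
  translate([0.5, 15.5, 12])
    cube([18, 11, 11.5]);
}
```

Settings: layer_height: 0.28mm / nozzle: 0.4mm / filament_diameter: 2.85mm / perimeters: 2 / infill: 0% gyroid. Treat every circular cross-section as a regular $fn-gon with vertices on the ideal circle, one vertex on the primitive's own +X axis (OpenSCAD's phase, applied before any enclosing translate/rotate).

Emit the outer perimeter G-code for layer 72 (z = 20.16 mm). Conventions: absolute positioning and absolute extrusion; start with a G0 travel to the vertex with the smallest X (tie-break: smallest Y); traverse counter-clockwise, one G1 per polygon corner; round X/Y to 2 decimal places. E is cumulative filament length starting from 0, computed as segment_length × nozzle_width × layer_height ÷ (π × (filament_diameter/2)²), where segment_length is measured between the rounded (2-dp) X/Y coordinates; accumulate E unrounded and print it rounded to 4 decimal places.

At z = 20.16 mm: the cylinder is absent (z outside [0, 14.5]); the cube at (16, 11.5) is present — its section is the full 29.5×8.5 rectangle; the 18.5×27.5 cube at (5.5, 10) contributes its full rectangle; the 18×11 cube at (0.5, 15.5) contributes its full rectangle; Taking the union: the regions partially overlap (shared area 211.00 mm²), so overlapping operands fuse into one piece — 1 connected region. The outline is a single polygon with 12 vertices. Extrusion per mm of travel: 0.4 × 0.28 / (π × 1.425²) = 0.017557. Accumulating E over each segment gives final E = 2.5457.

G0 X0.50 Y15.50 Z20.16
G1 X5.50 Y15.50 E0.0878
G1 X5.50 Y10.00 E0.1843
G1 X24.00 Y10.00 E0.5091
G1 X24.00 Y11.50 E0.5355
G1 X45.50 Y11.50 E0.9129
G1 X45.50 Y20.00 E1.0622
G1 X24.00 Y20.00 E1.4396
G1 X24.00 Y37.50 E1.7469
G1 X5.50 Y37.50 E2.0717
G1 X5.50 Y26.50 E2.2648
G1 X0.50 Y26.50 E2.3526
G1 X0.50 Y15.50 E2.5457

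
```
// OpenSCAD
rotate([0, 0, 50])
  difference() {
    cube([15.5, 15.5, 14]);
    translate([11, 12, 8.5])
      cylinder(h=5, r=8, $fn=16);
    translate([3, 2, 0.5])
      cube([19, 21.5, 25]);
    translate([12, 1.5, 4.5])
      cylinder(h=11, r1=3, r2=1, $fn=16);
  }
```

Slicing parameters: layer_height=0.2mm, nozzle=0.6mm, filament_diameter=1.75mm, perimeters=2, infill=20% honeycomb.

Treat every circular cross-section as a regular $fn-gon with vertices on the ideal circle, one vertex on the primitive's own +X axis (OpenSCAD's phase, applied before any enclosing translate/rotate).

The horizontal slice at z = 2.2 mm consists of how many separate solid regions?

1

At z = 2.2 mm: the 15.5×15.5 cube contributes its full rectangle; the cylinder at (11, 12) is not intersected at this z (z outside [8.5, 13.5]); the 19×21.5 cube at (3, 2) contributes its full rectangle; the cone at (12, 1.5) is absent (z outside [4.5, 15.5]); After the difference (first − rest): starting from the 15.5×15.5 cube, the 19×21.5 cube at (3, 2) partially overlaps it — only the 168.75 mm² overlap (of its 408.50 mm²) is removed, clipping the outline — 1 connected region; (rotated 50° about Z; rotation is an isometry so areas/perimeters/island counts are preserved). The result has 1 disconnected region.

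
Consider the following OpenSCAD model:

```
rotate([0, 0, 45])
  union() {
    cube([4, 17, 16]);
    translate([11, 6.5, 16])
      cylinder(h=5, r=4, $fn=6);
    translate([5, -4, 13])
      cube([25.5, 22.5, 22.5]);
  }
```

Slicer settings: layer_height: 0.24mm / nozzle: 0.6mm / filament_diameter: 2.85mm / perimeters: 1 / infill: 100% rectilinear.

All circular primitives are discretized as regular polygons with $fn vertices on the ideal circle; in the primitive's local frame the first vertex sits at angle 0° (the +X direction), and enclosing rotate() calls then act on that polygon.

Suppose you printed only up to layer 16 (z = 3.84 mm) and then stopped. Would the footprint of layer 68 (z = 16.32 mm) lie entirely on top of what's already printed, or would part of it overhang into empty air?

Compare the two slices. At z = 3.84: the cube (footprint 4×17) is included at this height (area 68.00 mm²); the cylinder at (11, 6.5) does not reach this height (z outside [16, 21]); the cube at (5, -4) is not intersected at this z (z outside [13, 35.5]); Taking the union: only the 4×17 cube is present, so the union is just that shape — area = 68.00 mm²; (whole slice rotated 45° about Z — lengths, areas and connectivity unchanged). At z = 16.32: the cube is not intersected at this z (z outside [0, 16]); the r=4 cylinder at (11, 6.5) contributes a regular 6-gon of circumradius 4 (area = (6/2)·4.000²·sin(360°/6) = 41.57 mm²); the 25.5×22.5 cube at (5, -4) contributes its full rectangle (area 573.75 mm²); Merging all regions: the r=4 cylinder at (11, 6.5) lies entirely inside the 25.5×22.5 cube at (5, -4), so the union is just the 25.5×22.5 cube at (5, -4) — area = 573.75 mm²; (rotated 45° about Z; rotation is an isometry so areas/perimeters/island counts are preserved). Checking containment: at z = 16.32 the cross-section extends beyond the z = 3.84 cross-section by about 573.75 mm².

part overhangs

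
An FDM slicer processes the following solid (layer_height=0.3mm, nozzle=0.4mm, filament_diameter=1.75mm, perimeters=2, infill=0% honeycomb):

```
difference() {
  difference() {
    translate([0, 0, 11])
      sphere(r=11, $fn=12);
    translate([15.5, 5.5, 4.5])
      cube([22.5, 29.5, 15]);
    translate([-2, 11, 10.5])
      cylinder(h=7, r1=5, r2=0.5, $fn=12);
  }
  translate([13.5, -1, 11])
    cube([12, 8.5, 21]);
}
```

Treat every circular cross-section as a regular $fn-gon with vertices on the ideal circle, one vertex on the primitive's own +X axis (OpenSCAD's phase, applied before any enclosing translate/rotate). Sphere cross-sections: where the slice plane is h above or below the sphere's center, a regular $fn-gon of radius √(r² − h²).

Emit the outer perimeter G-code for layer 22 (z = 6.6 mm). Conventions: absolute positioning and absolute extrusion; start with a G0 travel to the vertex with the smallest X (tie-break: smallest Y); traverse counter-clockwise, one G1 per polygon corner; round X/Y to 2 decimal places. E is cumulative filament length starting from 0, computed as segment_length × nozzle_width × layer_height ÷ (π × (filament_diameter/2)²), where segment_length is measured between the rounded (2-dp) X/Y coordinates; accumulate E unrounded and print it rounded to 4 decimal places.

G0 X-10.08 Y0.00 Z6.60
G1 X-8.73 Y-5.04 E0.2603
G1 X-5.04 Y-8.73 E0.5207
G1 X0.00 Y-10.08 E0.7810
G1 X5.04 Y-8.73 E1.0413
G1 X8.73 Y-5.04 E1.3016
G1 X10.08 Y0.00 E1.5619
G1 X8.73 Y5.04 E1.8223
G1 X5.04 Y8.73 E2.0826
G1 X0.00 Y10.08 E2.3429
G1 X-5.04 Y8.73 E2.6032
G1 X-8.73 Y5.04 E2.8636
G1 X-10.08 Y0.00 E3.1239

At z = 6.6 mm: the r=11 sphere contributes a regular 12-gon of circumradius √(11²−4.4²) = 10.082; the cube at (15.5, 5.5) (footprint 22.5×29.5) is included at this height; the cone at (-2, 11) does not reach this height (z outside [10.5, 17.5]); After the difference (first − rest): starting from the r=11 sphere, the 22.5×29.5 cube at (15.5, 5.5) misses the remaining region (no effect) — 1 connected region; the cube at (13.5, -1) does not reach this height (z outside [11, 32]); After the difference (first − rest): none of the subtracted shapes is present at this height, so the result so far is unchanged — 1 connected region. The outline is a single polygon with 12 vertices. Extrusion per mm of travel: 0.4 × 0.3 / (π × 0.875²) = 0.049890. Accumulating E over each segment gives final E = 3.1239.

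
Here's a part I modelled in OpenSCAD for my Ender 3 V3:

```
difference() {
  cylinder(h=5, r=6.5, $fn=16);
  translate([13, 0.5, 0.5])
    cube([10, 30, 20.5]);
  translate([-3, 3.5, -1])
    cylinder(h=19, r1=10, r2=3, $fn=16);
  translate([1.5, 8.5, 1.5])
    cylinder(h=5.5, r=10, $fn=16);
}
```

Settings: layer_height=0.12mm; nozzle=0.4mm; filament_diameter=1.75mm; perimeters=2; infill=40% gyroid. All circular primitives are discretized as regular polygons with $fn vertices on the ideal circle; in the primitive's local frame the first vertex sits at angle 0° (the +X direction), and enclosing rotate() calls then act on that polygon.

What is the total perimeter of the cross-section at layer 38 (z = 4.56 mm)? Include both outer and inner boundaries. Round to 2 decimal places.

At z = 4.56 mm: the r=6.5 cylinder gives a regular 16-gon of circumradius 6.5 (constant along its height) (perimeter = 2·16·6.500·sin(180°/16) = 40.58 mm); the cube at (13, 0.5) is present — its section is the full 10×30 rectangle (perimeter 80.00 mm); the cone at (-3, 3.5): at t=0.293 of its height the radius interpolates to r₁+(r₂−r₁)t = 7.952, giving a regular 16-gon of that circumradius (perimeter = 2·16·7.952·sin(180°/16) = 49.64 mm); the cylinder at (1.5, 8.5): section is a regular 16-gon, circumradius r=10 (perimeter = 2·16·10.000·sin(180°/16) = 62.43 mm); After the difference (first − rest): starting from the r=6.5 cylinder, the 10×30 cube at (13, 0.5) misses the remaining region (no effect); the cone at (-3, 3.5) partially overlaps it — only the 93.50 mm² overlap (of its 193.57 mm²) is removed, clipping the outline; the r=10 cylinder at (1.5, 8.5) partially overlaps it — only the 7.28 mm² overlap (of its 306.15 mm²) is removed, clipping the outline — boundary = 28.76 mm. Overall, the cross-section is a single solid region. Total boundary length (outer) = 28.76 mm.

28.76 mm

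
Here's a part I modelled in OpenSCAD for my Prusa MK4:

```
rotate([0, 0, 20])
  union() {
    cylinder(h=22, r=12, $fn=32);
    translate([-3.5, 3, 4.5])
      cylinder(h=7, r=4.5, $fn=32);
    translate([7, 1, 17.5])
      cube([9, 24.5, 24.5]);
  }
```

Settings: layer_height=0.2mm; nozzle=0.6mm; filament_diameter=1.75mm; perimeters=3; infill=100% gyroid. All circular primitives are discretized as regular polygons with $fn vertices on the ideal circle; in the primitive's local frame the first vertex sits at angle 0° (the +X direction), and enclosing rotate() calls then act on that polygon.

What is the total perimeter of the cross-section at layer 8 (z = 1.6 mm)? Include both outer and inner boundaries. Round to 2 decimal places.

At z = 1.6 mm: the r=12 cylinder gives a regular 32-gon of circumradius 12 (constant along its height) (perimeter = 2·32·12.000·sin(180°/32) = 75.28 mm); the cylinder at (-3.5, 3) does not reach this height (z outside [4.5, 11.5]); the cube at (7, 1) does not reach this height (z outside [17.5, 42]); Taking the union: only the r=12 cylinder is present, so the union is just that shape — boundary = 75.28 mm; (rotated 20° about Z; rotation is an isometry so areas/perimeters/island counts are preserved). Overall, the cross-section is a single solid region. Total boundary length (outer) = 75.28 mm.

75.28 mm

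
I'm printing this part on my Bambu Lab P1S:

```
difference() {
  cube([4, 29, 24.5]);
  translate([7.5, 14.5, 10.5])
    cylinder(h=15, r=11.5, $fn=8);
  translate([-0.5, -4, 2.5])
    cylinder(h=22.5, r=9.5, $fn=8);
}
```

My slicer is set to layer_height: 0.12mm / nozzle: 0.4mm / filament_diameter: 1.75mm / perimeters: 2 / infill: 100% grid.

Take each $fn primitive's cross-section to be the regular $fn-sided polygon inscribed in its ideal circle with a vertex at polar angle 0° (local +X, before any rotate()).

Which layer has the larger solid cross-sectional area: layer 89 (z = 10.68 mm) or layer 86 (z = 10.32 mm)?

layer 86 (z = 10.32 mm)

Layer 89 (z = 10.68): the cube is present — its section is the full 4×29 rectangle (area 116.00 mm²); the r=11.5 cylinder at (7.5, 14.5) contributes a regular 8-gon of circumradius 11.5 (area = (8/2)·11.500²·sin(360°/8) = 374.06 mm²); the cylinder at (-0.5, -4): section is a regular 8-gon, circumradius r=9.5 (area = (8/2)·9.500²·sin(360°/8) = 255.27 mm²); After the difference (first − rest): starting from the 4×29 cube (116.00 mm²), the r=11.5 cylinder at (7.5, 14.5) partially overlaps it — only the 73.77 mm² overlap (of its 374.06 mm²) is removed, clipping the outline; the r=9.5 cylinder at (-0.5, -4) partially overlaps it — only the 17.86 mm² overlap (of its 255.27 mm²) is removed, clipping the outline — area = 24.37 mm². So its area = 24.37 mm². Layer 86 (z = 10.32): the cube is present — its section is the full 4×29 rectangle (area 116.00 mm²); the cylinder at (7.5, 14.5) is absent (z outside [10.5, 25.5]); the r=9.5 cylinder at (-0.5, -4) contributes a regular 8-gon of circumradius 9.5 (area = (8/2)·9.500²·sin(360°/8) = 255.27 mm²); After the difference (first − rest): starting from the 4×29 cube (116.00 mm²), the r=9.5 cylinder at (-0.5, -4) partially overlaps it — only the 17.86 mm² overlap (of its 255.27 mm²) is removed, clipping the outline — area = 98.14 mm². So its area = 98.14 mm². Layer 86 is larger (98.14 vs 24.37 mm²).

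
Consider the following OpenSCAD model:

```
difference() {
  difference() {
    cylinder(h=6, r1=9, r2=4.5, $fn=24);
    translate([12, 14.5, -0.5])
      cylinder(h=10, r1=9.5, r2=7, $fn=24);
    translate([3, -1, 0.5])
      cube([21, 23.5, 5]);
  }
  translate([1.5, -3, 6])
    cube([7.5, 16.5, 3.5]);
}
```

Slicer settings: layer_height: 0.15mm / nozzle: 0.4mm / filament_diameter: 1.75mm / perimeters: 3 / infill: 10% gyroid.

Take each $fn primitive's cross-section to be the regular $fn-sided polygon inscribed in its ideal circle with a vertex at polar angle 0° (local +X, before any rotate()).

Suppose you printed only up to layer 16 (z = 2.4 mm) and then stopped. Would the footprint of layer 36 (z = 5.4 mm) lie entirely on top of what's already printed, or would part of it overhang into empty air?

Compare the two slices. At z = 2.4: the cone (r1=9→r2=4.5) has section circumradius 7.200 here — a regular 24-gon (area = (24/2)·7.200²·sin(360°/24) = 161.01 mm²); the cone at (12, 14.5): at t=0.290 of its height the radius interpolates to r₁+(r₂−r₁)t = 8.775, giving a regular 24-gon of that circumradius (area = (24/2)·8.775²·sin(360°/24) = 239.15 mm²); the cube at (3, -1) is present — its section is the full 21×23.5 rectangle (area 493.50 mm²); Subtracting the remaining from the first: starting from the cone (161.01 mm²), the cone at (12, 14.5) misses the remaining region (no effect); the 21×23.5 cube at (3, -1) partially overlaps it — only the 23.56 mm² overlap (of its 493.50 mm²) is removed, clipping the outline — area = 137.45 mm²; the cube at (1.5, -3) is not intersected at this z (z outside [6, 9.5]); Subtracting the remaining from the first: none of the subtracted shapes is present at this height, so the result so far is unchanged — area = 137.45 mm². At z = 5.4: the cone (r1=9→r2=4.5) has section circumradius 4.950 here — a regular 24-gon (area = (24/2)·4.950²·sin(360°/24) = 76.10 mm²); the cone at (12, 14.5) contributes a regular 24-gon of circumradius 8.025 (interpolated between r1=9.5 and r2=7 at t=0.590) (area = (24/2)·8.025²·sin(360°/24) = 200.02 mm²); the cube at (3, -1) (footprint 21×23.5) is included at this height (area 493.50 mm²); Subtracting the remaining from the first: starting from the cone (76.10 mm²), the cone at (12, 14.5) misses the remaining region (no effect); the 21×23.5 cube at (3, -1) partially overlaps it — only the 7.12 mm² overlap (of its 493.50 mm²) is removed, clipping the outline — area = 68.98 mm²; the cube at (1.5, -3) is absent (z outside [6, 9.5]); Taking the first minus the rest: none of the subtracted shapes is present at this height, so that combined region is unchanged — area = 68.98 mm². Checking containment: the cross-section at z = 5.4 is a subset of the cross-section at z = 2.4.

entirely on top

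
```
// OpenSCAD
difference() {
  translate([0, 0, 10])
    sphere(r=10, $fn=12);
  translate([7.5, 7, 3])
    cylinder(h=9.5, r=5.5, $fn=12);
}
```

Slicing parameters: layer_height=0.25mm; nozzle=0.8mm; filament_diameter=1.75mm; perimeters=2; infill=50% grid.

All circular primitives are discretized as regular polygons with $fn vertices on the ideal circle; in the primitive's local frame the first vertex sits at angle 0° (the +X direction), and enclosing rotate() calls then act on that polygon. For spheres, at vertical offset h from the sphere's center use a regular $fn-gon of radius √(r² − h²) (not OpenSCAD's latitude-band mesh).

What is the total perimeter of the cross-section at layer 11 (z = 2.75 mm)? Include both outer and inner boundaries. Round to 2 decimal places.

42.78 mm

At z = 2.75 mm: the sphere: section is a regular 12-gon, circumradius = √(r²−h²) = √(10²−7.25²) = 6.887 (perimeter = 2·12·6.887·sin(180°/12) = 42.78 mm); the cylinder at (7.5, 7) does not reach this height (z outside [3, 12.5]); Taking the first minus the rest: none of the subtracted shapes is present at this height, so the r=10 sphere is unchanged — boundary = 42.78 mm. Overall, the cross-section is a single solid region. Total boundary length (outer) = 42.78 mm.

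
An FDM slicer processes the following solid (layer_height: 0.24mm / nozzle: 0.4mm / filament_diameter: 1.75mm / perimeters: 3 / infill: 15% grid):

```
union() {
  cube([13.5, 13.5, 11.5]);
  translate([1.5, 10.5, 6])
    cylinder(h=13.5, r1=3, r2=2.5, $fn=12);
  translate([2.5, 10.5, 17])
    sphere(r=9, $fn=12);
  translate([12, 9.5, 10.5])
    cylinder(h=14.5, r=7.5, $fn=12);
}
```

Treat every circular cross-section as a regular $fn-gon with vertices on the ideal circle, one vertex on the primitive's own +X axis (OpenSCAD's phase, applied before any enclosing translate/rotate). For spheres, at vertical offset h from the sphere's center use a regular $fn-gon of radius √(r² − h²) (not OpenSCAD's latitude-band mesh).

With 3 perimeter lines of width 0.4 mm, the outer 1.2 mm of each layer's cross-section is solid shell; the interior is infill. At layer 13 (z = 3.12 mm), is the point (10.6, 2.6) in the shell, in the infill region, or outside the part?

infill

At z = 3.12 mm: the 13.5×13.5 cube contributes its full rectangle; the cone at (1.5, 10.5) is absent (z outside [6, 19.5]); the sphere at (2.5, 10.5) is absent (|z−center|=13.880 > r=9); the cylinder at (12, 9.5) is not intersected at this z (z outside [10.5, 25]); Taking the union: only the 13.5×13.5 cube is present, so the union is just that shape — 1 connected region. Overall, the cross-section is a single solid region. The nearest boundary edge runs (0.00, 0.00)→(13.50, 0.00); distance from the point to it = 2.60 mm. The point is inside the cross-section and 2.60 mm from the nearest boundary — more than the 1.2 mm shell width (3 × 0.4), so it's in the infill interior.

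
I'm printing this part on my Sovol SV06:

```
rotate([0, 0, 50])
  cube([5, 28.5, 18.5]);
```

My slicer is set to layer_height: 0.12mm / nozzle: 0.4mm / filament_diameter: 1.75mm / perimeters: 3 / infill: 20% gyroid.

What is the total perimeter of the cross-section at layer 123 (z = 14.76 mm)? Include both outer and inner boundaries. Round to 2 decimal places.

67.00 mm

At z = 14.76 mm: the cube is present — its section is the full 5×28.5 rectangle (perimeter 67.00 mm); (whole slice rotated 50° about Z — lengths, areas and connectivity unchanged). Overall, the cross-section is a single solid region. Total boundary length (outer) = 67.00 mm.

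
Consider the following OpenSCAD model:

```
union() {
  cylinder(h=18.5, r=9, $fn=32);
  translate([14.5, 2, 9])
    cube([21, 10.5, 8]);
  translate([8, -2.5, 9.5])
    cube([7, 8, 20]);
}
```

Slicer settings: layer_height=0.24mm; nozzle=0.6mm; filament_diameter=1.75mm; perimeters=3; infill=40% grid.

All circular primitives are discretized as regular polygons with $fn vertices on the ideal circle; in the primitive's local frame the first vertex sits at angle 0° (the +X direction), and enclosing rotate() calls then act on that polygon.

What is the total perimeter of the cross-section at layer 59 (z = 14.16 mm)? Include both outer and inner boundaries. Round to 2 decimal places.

127.58 mm

At z = 14.16 mm: the cylinder: section is a regular 32-gon, circumradius r=9 (perimeter = 2·32·9.000·sin(180°/32) = 56.46 mm); the cube at (14.5, 2) is present — its section is the full 21×10.5 rectangle (perimeter 63.00 mm); the cube at (8, -2.5) (footprint 7×8) is included at this height (perimeter 30.00 mm); Combining (union): the regions partially overlap (shared area 6.55 mm²), so the edge portions inside another operand are dropped and the merged outline is re-measured after clipping — boundary = 127.58 mm. Overall, the cross-section is a single solid region. Total boundary length (outer) = 127.58 mm.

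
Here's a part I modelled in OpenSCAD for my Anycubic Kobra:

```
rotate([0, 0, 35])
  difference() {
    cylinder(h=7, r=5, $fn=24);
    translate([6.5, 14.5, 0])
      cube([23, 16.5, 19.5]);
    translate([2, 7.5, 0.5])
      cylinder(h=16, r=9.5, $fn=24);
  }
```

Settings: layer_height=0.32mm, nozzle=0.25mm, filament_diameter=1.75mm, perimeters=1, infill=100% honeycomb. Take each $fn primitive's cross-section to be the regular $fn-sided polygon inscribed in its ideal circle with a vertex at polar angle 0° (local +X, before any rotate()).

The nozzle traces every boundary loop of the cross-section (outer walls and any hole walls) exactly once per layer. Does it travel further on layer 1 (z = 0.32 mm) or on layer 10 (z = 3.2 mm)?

Layer 1 (z = 0.32): the r=5 cylinder contributes a regular 24-gon of circumradius 5 (perimeter = 2·24·5.000·sin(180°/24) = 31.33 mm); the 23×16.5 cube at (6.5, 14.5) contributes its full rectangle (perimeter 79.00 mm); the cylinder at (2, 7.5) is not intersected at this z (z outside [0.5, 16.5]); After the difference (first − rest): starting from the r=5 cylinder, the 23×16.5 cube at (6.5, 14.5) misses the remaining region (no effect) — boundary = 31.33 mm; (rotated 35° about Z; rotation is an isometry so areas/perimeters/island counts are preserved). So its perimeter = 31.33 mm. Layer 10 (z = 3.2): the cylinder: section is a regular 24-gon, circumradius r=5 (perimeter = 2·24·5.000·sin(180°/24) = 31.33 mm); the 23×16.5 cube at (6.5, 14.5) contributes its full rectangle (perimeter 79.00 mm); the r=9.5 cylinder at (2, 7.5) contributes a regular 24-gon of circumradius 9.5 (perimeter = 2·24·9.500·sin(180°/24) = 59.52 mm); Subtracting the remaining from the first: starting from the r=5 cylinder, the 23×16.5 cube at (6.5, 14.5) misses the remaining region (no effect); the r=9.5 cylinder at (2, 7.5) partially overlaps it — only the 51.05 mm² overlap (of its 280.30 mm²) is removed, clipping the outline — boundary = 25.50 mm; (whole slice rotated 35° about Z — lengths, areas and connectivity unchanged). So its perimeter = 25.50 mm. Layer 1 is larger (31.33 vs 25.50 mm).

layer 1 (z = 0.32 mm)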